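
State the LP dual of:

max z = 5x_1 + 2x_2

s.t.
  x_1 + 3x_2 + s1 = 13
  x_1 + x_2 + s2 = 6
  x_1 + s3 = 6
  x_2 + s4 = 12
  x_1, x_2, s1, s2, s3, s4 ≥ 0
Minimize: z = 13y1 + 6y2 + 6y3 + 12y4

Subject to:
  C1: -y1 - y2 - y3 ≤ -5
  C2: -3y1 - y2 - y4 ≤ -2
  y1, y2, y3, y4 ≥ 0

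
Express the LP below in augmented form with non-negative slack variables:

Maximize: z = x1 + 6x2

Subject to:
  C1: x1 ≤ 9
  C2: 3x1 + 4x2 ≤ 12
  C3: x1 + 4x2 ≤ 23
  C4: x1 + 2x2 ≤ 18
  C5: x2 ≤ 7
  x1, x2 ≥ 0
max z = x1 + 6x2

s.t.
  x1 + s1 = 9
  3x1 + 4x2 + s2 = 12
  x1 + 4x2 + s3 = 23
  x1 + 2x2 + s4 = 18
  x2 + s5 = 7
  x1, x2, s1, s2, s3, s4, s5 ≥ 0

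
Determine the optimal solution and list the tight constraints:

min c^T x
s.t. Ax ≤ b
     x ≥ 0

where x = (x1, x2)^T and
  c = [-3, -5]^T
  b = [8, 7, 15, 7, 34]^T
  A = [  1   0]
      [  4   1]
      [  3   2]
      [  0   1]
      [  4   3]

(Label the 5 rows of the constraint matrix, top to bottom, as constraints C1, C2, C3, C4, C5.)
Optimal: x1 = 0, x2 = 7
Slack at optimum:
  C1: slack = 8
  C2: slack = 0 (binding)
  C3: slack = 1
  C4: slack = 0 (binding)
  C5: slack = 13
  x1 ≥ 0: x1 = 0 (binding)
  x2 ≥ 0: x2 = 7
Binding constraints: C2, C4, x1 ≥ 0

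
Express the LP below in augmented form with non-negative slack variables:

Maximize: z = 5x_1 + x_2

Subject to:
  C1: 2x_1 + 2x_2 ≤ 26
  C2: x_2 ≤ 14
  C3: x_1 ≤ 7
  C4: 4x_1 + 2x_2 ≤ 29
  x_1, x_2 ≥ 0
max z = 5x_1 + x_2

s.t.
  2x_1 + 2x_2 + s1 = 26
  x_2 + s2 = 14
  x_1 + s3 = 7
  4x_1 + 2x_2 + s4 = 29
  x_1, x_2, s1, s2, s3, s4 ≥ 0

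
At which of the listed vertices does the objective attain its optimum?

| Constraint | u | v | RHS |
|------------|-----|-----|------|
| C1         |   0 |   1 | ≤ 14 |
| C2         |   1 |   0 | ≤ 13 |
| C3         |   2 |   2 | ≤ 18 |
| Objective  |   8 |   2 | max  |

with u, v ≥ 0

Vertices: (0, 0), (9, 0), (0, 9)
(9, 0) with z = 72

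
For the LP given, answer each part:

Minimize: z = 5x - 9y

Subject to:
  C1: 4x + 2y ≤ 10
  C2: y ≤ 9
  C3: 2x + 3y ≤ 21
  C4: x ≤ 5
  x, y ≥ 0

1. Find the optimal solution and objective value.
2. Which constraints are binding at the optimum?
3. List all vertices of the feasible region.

1. x = 0, y = 5, z = -45
2. C1, x ≥ 0
3. (0, 0), (2.5, 0), (0, 5)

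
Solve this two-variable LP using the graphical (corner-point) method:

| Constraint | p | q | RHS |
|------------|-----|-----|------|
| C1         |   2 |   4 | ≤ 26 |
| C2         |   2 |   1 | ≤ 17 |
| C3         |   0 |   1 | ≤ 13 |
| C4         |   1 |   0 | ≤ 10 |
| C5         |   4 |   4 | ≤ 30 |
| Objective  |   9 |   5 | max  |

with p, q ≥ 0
p = 7.5, q = 0, z = 67.5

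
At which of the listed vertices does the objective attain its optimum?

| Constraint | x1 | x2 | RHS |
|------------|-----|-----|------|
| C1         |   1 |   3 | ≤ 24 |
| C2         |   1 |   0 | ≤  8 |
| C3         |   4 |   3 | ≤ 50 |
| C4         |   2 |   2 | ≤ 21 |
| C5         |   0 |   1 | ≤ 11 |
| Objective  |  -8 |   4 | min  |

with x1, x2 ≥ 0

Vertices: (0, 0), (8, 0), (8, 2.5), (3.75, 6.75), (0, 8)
Evaluating z = -8x1 + 4x2 at each vertex:
  (0, 0): z = 0
  (8, 0): z = -64
  (8, 2.5): z = -54
  (3.75, 6.75): z = -3
  (0, 8): z = 32

The smallest value is z = -64, attained at (8, 0).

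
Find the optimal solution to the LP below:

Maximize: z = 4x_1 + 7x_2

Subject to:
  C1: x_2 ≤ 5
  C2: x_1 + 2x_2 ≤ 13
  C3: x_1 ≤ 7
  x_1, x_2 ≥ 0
x_1 = 7, x_2 = 3, z = 49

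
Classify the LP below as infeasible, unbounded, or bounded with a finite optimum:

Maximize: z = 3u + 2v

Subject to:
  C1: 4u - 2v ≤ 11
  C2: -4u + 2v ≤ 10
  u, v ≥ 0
Feasible point: (0, 0) satisfies every constraint, so the LP is feasible.
Direction d = (1, 2): for each constraint row a, a·d ≤ 0 —
  (4)(1) + (-2)(2) = 0 ≤ 0
  (-4)(1) + (2)(2) = 0 ≤ 0
and d ≥ 0, so (0, 0) + t·d stays feasible for every t ≥ 0. Along this ray z = 3u + 2v changes by 7 per unit t, so z → +∞.

Unbounded: there is a feasible ray along which z → +∞.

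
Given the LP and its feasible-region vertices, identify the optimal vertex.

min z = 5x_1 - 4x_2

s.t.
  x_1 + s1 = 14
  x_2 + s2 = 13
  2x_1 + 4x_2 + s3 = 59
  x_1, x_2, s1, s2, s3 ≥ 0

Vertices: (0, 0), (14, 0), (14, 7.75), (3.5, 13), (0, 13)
Evaluating z = 5x_1 - 4x_2 at each vertex:
  (0, 0): z = 0
  (14, 0): z = 70
  (14, 7.75): z = 39
  (3.5, 13): z = -34.5
  (0, 13): z = -52

The smallest value is z = -52, attained at (0, 13).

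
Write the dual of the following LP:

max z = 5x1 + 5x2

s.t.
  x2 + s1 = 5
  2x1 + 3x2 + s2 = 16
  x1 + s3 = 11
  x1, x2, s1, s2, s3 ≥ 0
Minimize: z = 5y1 + 16y2 + 11y3

Subject to:
  C1: -2y2 - y3 ≤ -5
  C2: -y1 - 3y2 ≤ -5
  y1, y2, y3 ≥ 0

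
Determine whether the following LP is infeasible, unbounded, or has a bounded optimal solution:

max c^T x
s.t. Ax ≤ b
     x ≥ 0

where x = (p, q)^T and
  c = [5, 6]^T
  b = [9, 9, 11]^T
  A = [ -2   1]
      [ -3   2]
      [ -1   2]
Feasible point: (0, 0) satisfies every constraint, so the LP is feasible.
Direction d = (1, 0): for each constraint row a, a·d ≤ 0 —
  (-2)(1) + (1)(0) = -2 ≤ 0
  (-3)(1) + (2)(0) = -3 ≤ 0
  (-1)(1) + (2)(0) = -1 ≤ 0
and d ≥ 0, so (0, 0) + t·d stays feasible for every t ≥ 0. Along this ray z = 5p + 6q changes by 5 per unit t, so z → +∞.

The LP is unbounded; z can be made arbitrarily large.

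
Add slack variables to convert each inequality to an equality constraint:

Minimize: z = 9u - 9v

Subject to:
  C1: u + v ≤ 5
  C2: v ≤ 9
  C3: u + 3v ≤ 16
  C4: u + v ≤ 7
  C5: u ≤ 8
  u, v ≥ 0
min z = 9u - 9v

s.t.
  u + v + s1 = 5
  v + s2 = 9
  u + 3v + s3 = 16
  u + v + s4 = 7
  u + s5 = 8
  u, v, s1, s2, s3, s4, s5 ≥ 0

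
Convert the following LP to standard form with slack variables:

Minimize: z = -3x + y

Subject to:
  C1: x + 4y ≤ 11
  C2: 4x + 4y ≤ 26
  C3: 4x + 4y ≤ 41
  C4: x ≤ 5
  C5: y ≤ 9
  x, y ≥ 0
min z = -3x + y

s.t.
  x + 4y + s1 = 11
  4x + 4y + s2 = 26
  4x + 4y + s3 = 41
  x + s4 = 5
  y + s5 = 9
  x, y, s1, s2, s3, s4, s5 ≥ 0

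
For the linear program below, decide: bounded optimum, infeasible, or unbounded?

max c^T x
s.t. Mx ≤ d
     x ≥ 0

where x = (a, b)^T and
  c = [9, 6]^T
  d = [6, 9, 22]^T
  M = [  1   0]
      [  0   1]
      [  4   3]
The point (5.5, 0) satisfies every constraint, so the LP is feasible; the constraints give a ≤ 6 and b ≤ 9, which with a, b ≥ 0 keep the feasible region inside a bounded box. A feasible, bounded LP attains a finite optimum at a vertex.

Evaluating z = 9a + 6b at each vertex:
  (0, 0): z = 0
  (5.5, 0): z = 49.5
  (0, 7.333): z = 44

Bounded optimum: z* = 49.5 at (5.5, 0).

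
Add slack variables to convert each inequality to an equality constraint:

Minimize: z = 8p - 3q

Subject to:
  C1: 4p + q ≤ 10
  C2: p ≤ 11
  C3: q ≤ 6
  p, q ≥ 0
min z = 8p - 3q

s.t.
  4p + q + s1 = 10
  p + s2 = 11
  q + s3 = 6
  p, q, s1, s2, s3 ≥ 0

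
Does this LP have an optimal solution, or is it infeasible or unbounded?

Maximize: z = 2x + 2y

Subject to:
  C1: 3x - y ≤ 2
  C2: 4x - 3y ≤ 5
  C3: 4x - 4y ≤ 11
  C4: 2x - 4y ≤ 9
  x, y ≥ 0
Feasible point: (0, 0) satisfies every constraint, so the LP is feasible.
Direction d = (0, 1): for each constraint row a, a·d ≤ 0 —
  (3)(0) + (-1)(1) = -1 ≤ 0
  (4)(0) + (-3)(1) = -3 ≤ 0
  (4)(0) + (-4)(1) = -4 ≤ 0
  (2)(0) + (-4)(1) = -4 ≤ 0
and d ≥ 0, so (0, 0) + t·d stays feasible for every t ≥ 0. Along this ray z = 2x + 2y changes by 2 per unit t, so z → +∞.

Unbounded — the objective can increase without bound over the feasible region.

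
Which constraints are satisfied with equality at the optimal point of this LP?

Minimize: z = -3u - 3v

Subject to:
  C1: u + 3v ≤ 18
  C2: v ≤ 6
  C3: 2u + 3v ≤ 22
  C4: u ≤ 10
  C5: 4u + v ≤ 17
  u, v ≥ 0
Optimal: u = 3, v = 5
Binding: C1, C5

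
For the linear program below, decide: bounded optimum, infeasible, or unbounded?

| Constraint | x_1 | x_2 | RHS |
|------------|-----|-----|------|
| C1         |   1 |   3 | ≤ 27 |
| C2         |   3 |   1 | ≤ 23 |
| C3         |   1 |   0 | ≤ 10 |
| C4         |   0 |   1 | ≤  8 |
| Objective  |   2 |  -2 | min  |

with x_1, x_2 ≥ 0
The point (0, 8) satisfies every constraint, so the LP is feasible; the constraints give x_1 ≤ 10 and x_2 ≤ 8, which with x_1, x_2 ≥ 0 keep the feasible region inside a bounded box. A feasible, bounded LP attains a finite optimum at a vertex.

Bounded optimum: z* = -16 at (0, 8).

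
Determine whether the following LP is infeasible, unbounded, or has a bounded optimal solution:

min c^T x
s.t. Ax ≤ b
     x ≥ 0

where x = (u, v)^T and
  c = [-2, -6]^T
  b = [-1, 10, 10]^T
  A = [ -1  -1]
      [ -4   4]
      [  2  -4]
Feasible point: (0, 1) satisfies every constraint, so the LP is feasible.
Direction d = (1, 1): for each constraint row a, a·d ≤ 0 —
  (-1)(1) + (-1)(1) = -2 ≤ 0
  (-4)(1) + (4)(1) = 0 ≤ 0
  (2)(1) + (-4)(1) = -2 ≤ 0
and d ≥ 0, so (0, 1) + t·d stays feasible for every t ≥ 0. Along this ray z = -2u - 6v changes by -8 per unit t, so z → −∞.

The LP is unbounded; z can be made arbitrarily small.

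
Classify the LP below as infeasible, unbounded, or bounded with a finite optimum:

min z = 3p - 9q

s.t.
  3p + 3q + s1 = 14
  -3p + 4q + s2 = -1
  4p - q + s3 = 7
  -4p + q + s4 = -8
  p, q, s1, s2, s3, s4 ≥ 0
The row 4p - q + s3 = 7 with s3 ≥ 0 requires 4p - q ≤ 7, while the row -4p + q + s4 = -8 with s4 ≥ 0 is equivalent to 4p - q ≥ 8. Together they would need 8 ≤ 4p - q ≤ 7, which is impossible since 8 > 7. No point satisfies all constraints.

Infeasible — the constraint set is empty.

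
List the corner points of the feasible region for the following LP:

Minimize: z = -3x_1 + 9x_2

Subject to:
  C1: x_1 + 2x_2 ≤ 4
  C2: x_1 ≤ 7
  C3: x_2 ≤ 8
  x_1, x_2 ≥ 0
Each vertex is the intersection of two constraint boundaries that also satisfies all remaining constraints:
  x_1 = 0 and x_2 = 0 → (0, 0)
  x_1 + 2x_2 = 4 and x_2 = 0 → (4, 0)
  x_1 + 2x_2 = 4 and x_1 = 0 → (0, 2)

Vertices: (0, 0), (4, 0), (0, 2)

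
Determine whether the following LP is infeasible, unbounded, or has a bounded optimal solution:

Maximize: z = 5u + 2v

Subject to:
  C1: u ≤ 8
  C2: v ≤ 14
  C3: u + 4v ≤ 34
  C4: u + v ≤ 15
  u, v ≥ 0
The point (8, 6.5) satisfies every constraint, so the LP is feasible; the constraints give u ≤ 8 and v ≤ 14, which with u, v ≥ 0 keep the feasible region inside a bounded box. A feasible, bounded LP attains a finite optimum at a vertex.

Evaluating z = 5u + 2v at each vertex:
  (0, 0): z = 0
  (8, 0): z = 40
  (8, 6.5): z = 53
  (0, 8.5): z = 17

Feasible with finite optimum z* = 53 at (8, 6.5).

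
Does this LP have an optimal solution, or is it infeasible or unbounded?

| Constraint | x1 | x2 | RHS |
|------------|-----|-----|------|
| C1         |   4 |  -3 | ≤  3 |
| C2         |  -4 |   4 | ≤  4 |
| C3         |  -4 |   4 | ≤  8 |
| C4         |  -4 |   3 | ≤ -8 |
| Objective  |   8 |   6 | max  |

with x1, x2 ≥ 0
C1 requires 4x1 - 3x2 ≤ 3, while C4 (-4x1 + 3x2 ≤ -8) is equivalent to 4x1 - 3x2 ≥ 8. Together they would need 8 ≤ 4x1 - 3x2 ≤ 3, which is impossible since 8 > 3. No point satisfies all constraints.

The feasible region is empty; the LP is infeasible.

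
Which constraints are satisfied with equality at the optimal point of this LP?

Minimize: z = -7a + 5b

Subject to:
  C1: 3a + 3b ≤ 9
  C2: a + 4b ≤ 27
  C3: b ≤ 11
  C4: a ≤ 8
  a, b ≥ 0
Optimal: a = 3, b = 0
Binding: C1, b ≥ 0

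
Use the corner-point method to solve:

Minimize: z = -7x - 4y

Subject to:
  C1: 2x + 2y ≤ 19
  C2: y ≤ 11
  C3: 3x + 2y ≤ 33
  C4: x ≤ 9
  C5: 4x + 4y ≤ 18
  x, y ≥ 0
Each vertex is the intersection of two constraint boundaries that also satisfies all remaining constraints:
  x = 0 and y = 0 → (0, 0)
  4x + 4y = 18 and y = 0 → (4.5, 0)
  4x + 4y = 18 and x = 0 → (0, 4.5)

Evaluating z = -7x - 4y at each vertex:
  (0, 0): z = 0
  (4.5, 0): z = -31.5
  (0, 4.5): z = -18

The minimum is at (4.5, 0) with z = -31.5.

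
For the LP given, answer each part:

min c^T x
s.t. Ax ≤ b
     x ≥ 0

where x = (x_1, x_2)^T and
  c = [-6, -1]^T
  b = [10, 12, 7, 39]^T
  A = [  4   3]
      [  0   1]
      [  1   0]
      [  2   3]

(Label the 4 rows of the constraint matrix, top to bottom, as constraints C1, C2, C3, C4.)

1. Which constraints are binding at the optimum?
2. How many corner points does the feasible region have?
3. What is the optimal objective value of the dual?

1. C1, x_2 ≥ 0
2. 3
3. -15 (by strong duality, equal to the primal optimum)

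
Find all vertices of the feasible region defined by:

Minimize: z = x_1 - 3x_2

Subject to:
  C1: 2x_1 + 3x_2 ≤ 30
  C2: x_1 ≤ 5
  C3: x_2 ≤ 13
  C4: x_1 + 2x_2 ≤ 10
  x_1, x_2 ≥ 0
Each vertex is the intersection of two constraint boundaries that also satisfies all remaining constraints:
  x_1 = 0 and x_2 = 0 → (0, 0)
  x_1 = 5 and x_2 = 0 → (5, 0)
  x_1 = 5 and x_1 + 2x_2 = 10 → (5, 2.5)
  x_1 + 2x_2 = 10 and x_1 = 0 → (0, 5)

Vertices: (0, 0), (5, 0), (5, 2.5), (0, 5)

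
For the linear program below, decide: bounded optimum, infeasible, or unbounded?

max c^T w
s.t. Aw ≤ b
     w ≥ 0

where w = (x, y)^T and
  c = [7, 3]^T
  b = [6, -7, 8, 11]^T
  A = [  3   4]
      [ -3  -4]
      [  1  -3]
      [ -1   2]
One constraint requires 3x + 4y ≤ 6, while the constraint -3x - 4y ≤ -7 is equivalent to 3x + 4y ≥ 7. Together they would need 7 ≤ 3x + 4y ≤ 6, which is impossible since 7 > 6. No point satisfies all constraints.

The feasible region is empty; the LP is infeasible.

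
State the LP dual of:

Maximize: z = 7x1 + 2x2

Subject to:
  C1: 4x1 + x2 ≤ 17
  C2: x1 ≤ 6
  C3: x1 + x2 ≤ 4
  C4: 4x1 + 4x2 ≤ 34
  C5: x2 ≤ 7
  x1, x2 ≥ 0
Minimize: z = 17y1 + 6y2 + 4y3 + 34y4 + 7y5

Subject to:
  C1: -4y1 - y2 - y3 - 4y4 ≤ -7
  C2: -y1 - y3 - 4y4 - y5 ≤ -2
  y1, y2, y3, y4, y5 ≥ 0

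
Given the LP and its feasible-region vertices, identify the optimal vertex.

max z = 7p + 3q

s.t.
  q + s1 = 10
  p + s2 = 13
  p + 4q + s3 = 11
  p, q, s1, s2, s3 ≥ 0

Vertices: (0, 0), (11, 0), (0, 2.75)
Evaluating z = 7p + 3q at each vertex:
  (0, 0): z = 0
  (11, 0): z = 77
  (0, 2.75): z = 8.25

The largest value is z = 77, attained at (11, 0).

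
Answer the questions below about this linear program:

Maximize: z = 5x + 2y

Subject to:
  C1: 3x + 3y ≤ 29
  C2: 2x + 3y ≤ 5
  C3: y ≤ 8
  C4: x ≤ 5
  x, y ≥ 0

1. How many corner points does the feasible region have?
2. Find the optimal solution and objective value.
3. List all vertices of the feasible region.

1. 3
2. x = 2.5, y = 0, z = 12.5
3. (0, 0), (2.5, 0), (0, 1.667)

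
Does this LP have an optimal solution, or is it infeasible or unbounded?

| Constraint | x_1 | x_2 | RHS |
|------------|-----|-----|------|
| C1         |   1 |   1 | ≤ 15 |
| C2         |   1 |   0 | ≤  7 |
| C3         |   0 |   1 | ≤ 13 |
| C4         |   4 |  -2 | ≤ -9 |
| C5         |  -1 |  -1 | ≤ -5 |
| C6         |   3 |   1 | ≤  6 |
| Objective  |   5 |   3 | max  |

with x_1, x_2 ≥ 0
The point (0, 6) satisfies every constraint, so the LP is feasible; the constraints give x_1 ≤ 7 and x_2 ≤ 13, which with x_1, x_2 ≥ 0 keep the feasible region inside a bounded box. A feasible, bounded LP attains a finite optimum at a vertex.

Evaluating z = 5x_1 + 3x_2 at each vertex:
  (0, 5): z = 15
  (0.1667, 4.833): z = 15.33
  (0.3, 5.1): z = 16.8
  (0, 6): z = 18

Bounded optimum: z* = 18 at (0, 6).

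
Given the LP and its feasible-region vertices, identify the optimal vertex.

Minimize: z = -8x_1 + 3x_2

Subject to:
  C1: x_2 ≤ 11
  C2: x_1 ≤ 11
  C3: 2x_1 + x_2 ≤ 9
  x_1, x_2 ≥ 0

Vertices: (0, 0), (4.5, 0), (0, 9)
Evaluating z = -8x_1 + 3x_2 at each vertex:
  (0, 0): z = 0
  (4.5, 0): z = -36
  (0, 9): z = 27

The smallest value is z = -36, attained at (4.5, 0).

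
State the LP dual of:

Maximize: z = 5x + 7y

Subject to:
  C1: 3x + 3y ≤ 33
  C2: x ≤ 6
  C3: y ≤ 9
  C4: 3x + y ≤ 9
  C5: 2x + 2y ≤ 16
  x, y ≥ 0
Minimize: z = 33y1 + 6y2 + 9y3 + 9y4 + 16y5

Subject to:
  C1: -3y1 - y2 - 3y4 - 2y5 ≤ -5
  C2: -3y1 - y3 - y4 - 2y5 ≤ -7
  y1, y2, y3, y4, y5 ≥ 0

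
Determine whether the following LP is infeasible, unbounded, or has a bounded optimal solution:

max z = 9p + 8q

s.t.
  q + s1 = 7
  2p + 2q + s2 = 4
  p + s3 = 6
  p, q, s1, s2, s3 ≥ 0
The point (2, 0) satisfies every constraint, so the LP is feasible; the constraints give p ≤ 6 and q ≤ 7, which with p, q ≥ 0 keep the feasible region inside a bounded box. A feasible, bounded LP attains a finite optimum at a vertex.

Evaluating z = 9p + 8q at each vertex:
  (0, 0): z = 0
  (2, 0): z = 18
  (0, 2): z = 16

Feasible with finite optimum z* = 18 at (2, 0).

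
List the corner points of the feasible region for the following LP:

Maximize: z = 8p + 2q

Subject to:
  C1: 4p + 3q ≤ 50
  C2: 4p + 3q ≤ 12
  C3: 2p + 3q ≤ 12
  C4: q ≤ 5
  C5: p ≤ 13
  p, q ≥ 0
Each vertex is the intersection of two constraint boundaries that also satisfies all remaining constraints:
  p = 0 and q = 0 → (0, 0)
  4p + 3q = 12 and q = 0 → (3, 0)
  4p + 3q = 12 and 2p + 3q = 12 → (0, 4)

Vertices: (0, 0), (3, 0), (0, 4)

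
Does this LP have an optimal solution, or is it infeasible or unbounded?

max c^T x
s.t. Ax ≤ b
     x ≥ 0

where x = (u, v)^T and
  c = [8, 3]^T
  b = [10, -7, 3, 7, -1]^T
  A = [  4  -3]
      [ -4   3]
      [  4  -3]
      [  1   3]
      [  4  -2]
One constraint requires 4u - 3v ≤ 3, while the constraint -4u + 3v ≤ -7 is equivalent to 4u - 3v ≥ 7. Together they would need 7 ≤ 4u - 3v ≤ 3, which is impossible since 7 > 3. No point satisfies all constraints.

Infeasible: no point satisfies all constraints simultaneously.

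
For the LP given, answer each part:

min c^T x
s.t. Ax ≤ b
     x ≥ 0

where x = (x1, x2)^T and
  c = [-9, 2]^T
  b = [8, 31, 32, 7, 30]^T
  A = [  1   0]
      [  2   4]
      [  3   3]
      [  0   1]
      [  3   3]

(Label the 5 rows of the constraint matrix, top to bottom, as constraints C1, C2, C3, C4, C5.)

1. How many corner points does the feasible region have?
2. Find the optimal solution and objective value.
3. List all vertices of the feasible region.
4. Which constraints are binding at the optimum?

1. 6
2. x1 = 8, x2 = 0, z = -72
3. (0, 0), (8, 0), (8, 2), (4.5, 5.5), (1.5, 7), (0, 7)
4. C1, x2 ≥ 0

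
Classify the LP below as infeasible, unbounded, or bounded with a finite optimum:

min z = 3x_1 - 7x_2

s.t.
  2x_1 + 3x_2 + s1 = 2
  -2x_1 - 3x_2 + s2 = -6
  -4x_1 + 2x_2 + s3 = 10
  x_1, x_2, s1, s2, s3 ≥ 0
The row 2x_1 + 3x_2 + s1 = 2 with s1 ≥ 0 requires 2x_1 + 3x_2 ≤ 2, while the row -2x_1 - 3x_2 + s2 = -6 with s2 ≥ 0 is equivalent to 2x_1 + 3x_2 ≥ 6. Together they would need 6 ≤ 2x_1 + 3x_2 ≤ 2, which is impossible since 6 > 2. No point satisfies all constraints.

Infeasible: no point satisfies all constraints simultaneously.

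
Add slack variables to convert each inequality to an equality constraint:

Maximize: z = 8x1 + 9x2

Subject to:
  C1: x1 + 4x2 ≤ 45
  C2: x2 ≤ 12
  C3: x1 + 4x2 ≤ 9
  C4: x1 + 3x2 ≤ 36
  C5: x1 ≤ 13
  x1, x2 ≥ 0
max z = 8x1 + 9x2

s.t.
  x1 + 4x2 + s1 = 45
  x2 + s2 = 12
  x1 + 4x2 + s3 = 9
  x1 + 3x2 + s4 = 36
  x1 + s5 = 13
  x1, x2, s1, s2, s3, s4, s5 ≥ 0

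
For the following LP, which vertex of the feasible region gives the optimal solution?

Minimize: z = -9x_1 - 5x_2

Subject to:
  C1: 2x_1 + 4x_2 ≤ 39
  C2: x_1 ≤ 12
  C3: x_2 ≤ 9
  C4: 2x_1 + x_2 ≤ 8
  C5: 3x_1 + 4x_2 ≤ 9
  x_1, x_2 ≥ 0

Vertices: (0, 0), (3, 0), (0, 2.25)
(3, 0) with z = -27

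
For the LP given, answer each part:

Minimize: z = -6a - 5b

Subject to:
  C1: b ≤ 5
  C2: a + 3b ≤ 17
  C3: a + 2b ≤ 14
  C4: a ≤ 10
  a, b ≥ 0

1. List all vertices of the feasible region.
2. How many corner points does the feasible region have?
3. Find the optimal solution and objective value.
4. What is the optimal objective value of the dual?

1. (0, 0), (10, 0), (10, 2), (8, 3), (2, 5), (0, 5)
2. 6
3. a = 10, b = 2, z = -70
4. -70 (by strong duality, equal to the primal optimum)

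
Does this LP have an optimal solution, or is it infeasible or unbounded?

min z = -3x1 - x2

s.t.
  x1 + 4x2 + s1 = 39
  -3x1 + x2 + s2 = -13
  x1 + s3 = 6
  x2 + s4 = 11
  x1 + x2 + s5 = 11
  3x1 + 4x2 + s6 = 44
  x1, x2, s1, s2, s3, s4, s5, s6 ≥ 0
The point (6, 5) satisfies every constraint, so the LP is feasible; the constraints give x1 ≤ 6 and x2 ≤ 11, which with x1, x2 ≥ 0 keep the feasible region inside a bounded box. A feasible, bounded LP attains a finite optimum at a vertex.

The LP has an optimal solution: (6, 5) with z = -23.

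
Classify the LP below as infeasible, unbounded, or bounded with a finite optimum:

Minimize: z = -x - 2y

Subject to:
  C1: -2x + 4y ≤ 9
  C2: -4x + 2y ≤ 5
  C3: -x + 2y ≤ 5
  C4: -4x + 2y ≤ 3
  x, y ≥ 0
Feasible point: (0, 0) satisfies every constraint, so the LP is feasible.
Direction d = (1, 0): for each constraint row a, a·d ≤ 0 —
  (-2)(1) + (4)(0) = -2 ≤ 0
  (-4)(1) + (2)(0) = -4 ≤ 0
  (-1)(1) + (2)(0) = -1 ≤ 0
  (-4)(1) + (2)(0) = -4 ≤ 0
and d ≥ 0, so (0, 0) + t·d stays feasible for every t ≥ 0. Along this ray z = -x - 2y changes by -1 per unit t, so z → −∞.

Unbounded — the objective can decrease without bound over the feasible region.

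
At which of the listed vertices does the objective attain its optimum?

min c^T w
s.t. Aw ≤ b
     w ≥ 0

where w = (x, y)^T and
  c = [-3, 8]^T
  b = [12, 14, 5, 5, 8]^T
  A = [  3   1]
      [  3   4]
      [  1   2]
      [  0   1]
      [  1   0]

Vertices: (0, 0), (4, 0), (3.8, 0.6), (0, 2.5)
(4, 0) with z = -12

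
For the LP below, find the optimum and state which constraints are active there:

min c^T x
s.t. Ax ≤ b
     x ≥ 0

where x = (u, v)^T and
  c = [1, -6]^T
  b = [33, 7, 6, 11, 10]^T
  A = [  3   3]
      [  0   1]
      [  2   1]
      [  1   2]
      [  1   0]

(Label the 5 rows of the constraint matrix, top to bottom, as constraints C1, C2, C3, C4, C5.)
Optimal: u = 0, v = 5.5
Binding: C4, u ≥ 0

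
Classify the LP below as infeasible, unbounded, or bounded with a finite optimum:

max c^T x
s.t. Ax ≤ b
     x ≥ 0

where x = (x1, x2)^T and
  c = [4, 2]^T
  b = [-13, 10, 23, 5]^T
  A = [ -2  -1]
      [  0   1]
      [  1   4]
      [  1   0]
The point (5, 4.5) satisfies every constraint, so the LP is feasible; the constraints give x1 ≤ 5 and x2 ≤ 10, which with x1, x2 ≥ 0 keep the feasible region inside a bounded box. A feasible, bounded LP attains a finite optimum at a vertex.

Bounded optimum: z* = 29 at (5, 4.5).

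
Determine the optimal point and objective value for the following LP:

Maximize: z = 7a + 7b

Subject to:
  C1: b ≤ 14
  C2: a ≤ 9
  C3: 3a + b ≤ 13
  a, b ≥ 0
Each vertex is the intersection of two constraint boundaries that also satisfies all remaining constraints:
  a = 0 and b = 0 → (0, 0)
  3a + b = 13 and b = 0 → (4.333, 0)
  3a + b = 13 and a = 0 → (0, 13)

Evaluating z = 7a + 7b at each vertex:
  (0, 0): z = 0
  (4.333, 0): z = 30.33
  (0, 13): z = 91

The maximum is at (0, 13) with z = 91.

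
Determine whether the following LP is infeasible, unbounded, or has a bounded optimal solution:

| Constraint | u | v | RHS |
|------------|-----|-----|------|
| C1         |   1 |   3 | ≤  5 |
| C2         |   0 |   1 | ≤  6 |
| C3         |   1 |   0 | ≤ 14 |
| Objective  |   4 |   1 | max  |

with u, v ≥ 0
The point (5, 0) satisfies every constraint, so the LP is feasible; the constraints give u ≤ 14 and v ≤ 6, which with u, v ≥ 0 keep the feasible region inside a bounded box. A feasible, bounded LP attains a finite optimum at a vertex.

Evaluating z = 4u + v at each vertex:
  (0, 0): z = 0
  (5, 0): z = 20
  (0, 1.667): z = 1.667

Bounded optimum: z* = 20 at (5, 0).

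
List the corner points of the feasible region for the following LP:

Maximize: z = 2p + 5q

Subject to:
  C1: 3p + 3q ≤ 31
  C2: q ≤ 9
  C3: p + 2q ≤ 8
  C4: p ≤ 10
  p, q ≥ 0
Each vertex is the intersection of two constraint boundaries that also satisfies all remaining constraints:
  p = 0 and q = 0 → (0, 0)
  p + 2q = 8 and q = 0 → (8, 0)
  p + 2q = 8 and p = 0 → (0, 4)

Vertices: (0, 0), (8, 0), (0, 4)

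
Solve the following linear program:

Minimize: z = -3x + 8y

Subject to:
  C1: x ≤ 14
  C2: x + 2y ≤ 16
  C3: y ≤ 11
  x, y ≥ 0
x = 14, y = 0, z = -42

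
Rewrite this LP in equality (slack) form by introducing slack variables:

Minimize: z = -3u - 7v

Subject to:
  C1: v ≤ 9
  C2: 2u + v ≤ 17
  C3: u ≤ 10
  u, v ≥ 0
min z = -3u - 7v

s.t.
  v + s1 = 9
  2u + v + s2 = 17
  u + s3 = 10
  u, v, s1, s2, s3 ≥ 0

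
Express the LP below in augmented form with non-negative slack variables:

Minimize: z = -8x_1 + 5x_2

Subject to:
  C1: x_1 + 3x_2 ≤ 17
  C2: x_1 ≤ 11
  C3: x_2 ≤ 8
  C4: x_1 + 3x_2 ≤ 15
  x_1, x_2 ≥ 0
min z = -8x_1 + 5x_2

s.t.
  x_1 + 3x_2 + s1 = 17
  x_1 + s2 = 11
  x_2 + s3 = 8
  x_1 + 3x_2 + s4 = 15
  x_1, x_2, s1, s2, s3, s4 ≥ 0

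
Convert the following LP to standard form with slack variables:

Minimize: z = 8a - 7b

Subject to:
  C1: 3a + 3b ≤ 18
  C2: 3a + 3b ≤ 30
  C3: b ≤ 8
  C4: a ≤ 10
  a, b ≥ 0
min z = 8a - 7b

s.t.
  3a + 3b + s1 = 18
  3a + 3b + s2 = 30
  b + s3 = 8
  a + s4 = 10
  a, b, s1, s2, s3, s4 ≥ 0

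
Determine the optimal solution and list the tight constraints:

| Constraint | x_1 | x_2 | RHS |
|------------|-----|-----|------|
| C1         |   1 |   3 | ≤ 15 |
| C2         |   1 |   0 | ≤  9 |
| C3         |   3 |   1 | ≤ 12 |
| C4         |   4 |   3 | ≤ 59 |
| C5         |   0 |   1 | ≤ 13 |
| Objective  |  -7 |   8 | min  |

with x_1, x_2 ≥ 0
Optimal: x_1 = 4, x_2 = 0
Binding: C3, x_2 ≥ 0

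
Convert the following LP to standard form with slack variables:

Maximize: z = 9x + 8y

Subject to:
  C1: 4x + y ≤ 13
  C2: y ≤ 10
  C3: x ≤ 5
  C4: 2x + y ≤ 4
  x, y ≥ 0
max z = 9x + 8y

s.t.
  4x + y + s1 = 13
  y + s2 = 10
  x + s3 = 5
  2x + y + s4 = 4
  x, y, s1, s2, s3, s4 ≥ 0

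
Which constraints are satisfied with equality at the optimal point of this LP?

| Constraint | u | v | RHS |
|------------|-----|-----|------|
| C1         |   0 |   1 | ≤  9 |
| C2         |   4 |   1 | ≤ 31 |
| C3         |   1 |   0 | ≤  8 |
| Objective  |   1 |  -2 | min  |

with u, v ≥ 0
Optimal: u = 0, v = 9
Slack at optimum:
  C1: slack = 0 (binding)
  C2: slack = 22
  C3: slack = 8
  u ≥ 0: u = 0 (binding)
  v ≥ 0: v = 9
Binding constraints: C1, u ≥ 0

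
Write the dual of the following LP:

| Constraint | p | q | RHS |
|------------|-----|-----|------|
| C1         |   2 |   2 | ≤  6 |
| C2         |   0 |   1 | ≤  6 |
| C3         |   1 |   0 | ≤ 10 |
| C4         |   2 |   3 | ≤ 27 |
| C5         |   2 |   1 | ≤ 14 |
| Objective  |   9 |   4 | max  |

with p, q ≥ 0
Minimize: z = 6y1 + 6y2 + 10y3 + 27y4 + 14y5

Subject to:
  C1: -2y1 - y3 - 2y4 - 2y5 ≤ -9
  C2: -2y1 - y2 - 3y4 - y5 ≤ -4
  y1, y2, y3, y4, y5 ≥ 0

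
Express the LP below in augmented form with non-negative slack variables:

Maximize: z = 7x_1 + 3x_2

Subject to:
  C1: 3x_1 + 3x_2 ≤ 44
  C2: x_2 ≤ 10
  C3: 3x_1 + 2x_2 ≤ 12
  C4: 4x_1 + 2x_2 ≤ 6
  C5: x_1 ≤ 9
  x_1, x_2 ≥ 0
max z = 7x_1 + 3x_2

s.t.
  3x_1 + 3x_2 + s1 = 44
  x_2 + s2 = 10
  3x_1 + 2x_2 + s3 = 12
  4x_1 + 2x_2 + s4 = 6
  x_1 + s5 = 9
  x_1, x_2, s1, s2, s3, s4, s5 ≥ 0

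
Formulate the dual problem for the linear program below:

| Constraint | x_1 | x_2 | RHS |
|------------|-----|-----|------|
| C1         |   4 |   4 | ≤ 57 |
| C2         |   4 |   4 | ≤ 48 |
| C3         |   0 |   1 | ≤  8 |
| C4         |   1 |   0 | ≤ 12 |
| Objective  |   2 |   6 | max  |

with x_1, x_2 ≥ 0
Minimize: z = 57y1 + 48y2 + 8y3 + 12y4

Subject to:
  C1: -4y1 - 4y2 - y4 ≤ -2
  C2: -4y1 - 4y2 - y3 ≤ -6
  y1, y2, y3, y4 ≥ 0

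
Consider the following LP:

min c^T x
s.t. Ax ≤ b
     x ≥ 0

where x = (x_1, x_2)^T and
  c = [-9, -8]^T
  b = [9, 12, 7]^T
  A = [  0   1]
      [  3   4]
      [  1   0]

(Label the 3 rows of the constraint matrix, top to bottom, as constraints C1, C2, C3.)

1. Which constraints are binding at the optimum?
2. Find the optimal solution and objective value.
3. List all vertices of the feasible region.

1. C2, x_2 ≥ 0
2. x_1 = 4, x_2 = 0, z = -36
3. (0, 0), (4, 0), (0, 3)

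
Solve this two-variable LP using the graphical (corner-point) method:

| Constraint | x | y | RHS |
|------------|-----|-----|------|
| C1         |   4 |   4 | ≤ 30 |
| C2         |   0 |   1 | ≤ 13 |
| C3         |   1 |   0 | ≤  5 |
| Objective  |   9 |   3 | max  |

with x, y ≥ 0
x = 5, y = 2.5, z = 52.5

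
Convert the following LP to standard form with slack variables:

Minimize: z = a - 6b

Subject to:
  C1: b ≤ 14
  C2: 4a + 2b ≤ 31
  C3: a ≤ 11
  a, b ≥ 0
min z = a - 6b

s.t.
  b + s1 = 14
  4a + 2b + s2 = 31
  a + s3 = 11
  a, b, s1, s2, s3 ≥ 0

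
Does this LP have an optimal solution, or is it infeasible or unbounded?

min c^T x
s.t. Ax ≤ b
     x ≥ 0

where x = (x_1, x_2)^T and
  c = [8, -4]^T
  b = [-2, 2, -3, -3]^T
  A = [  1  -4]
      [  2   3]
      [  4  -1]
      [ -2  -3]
One constraint requires 2x_1 + 3x_2 ≤ 2, while the constraint -2x_1 - 3x_2 ≤ -3 is equivalent to 2x_1 + 3x_2 ≥ 3. Together they would need 3 ≤ 2x_1 + 3x_2 ≤ 2, which is impossible since 3 > 2. No point satisfies all constraints.

The feasible region is empty; the LP is infeasible.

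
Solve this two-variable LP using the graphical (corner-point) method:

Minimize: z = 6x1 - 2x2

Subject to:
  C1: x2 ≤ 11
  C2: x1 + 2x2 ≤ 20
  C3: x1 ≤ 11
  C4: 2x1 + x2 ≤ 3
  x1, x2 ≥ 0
Each vertex is the intersection of two constraint boundaries that also satisfies all remaining constraints:
  x1 = 0 and x2 = 0 → (0, 0)
  2x1 + x2 = 3 and x2 = 0 → (1.5, 0)
  2x1 + x2 = 3 and x1 = 0 → (0, 3)

Evaluating z = 6x1 - 2x2 at each vertex:
  (0, 0): z = 0
  (1.5, 0): z = 9
  (0, 3): z = -6

The minimum is at (0, 3) with z = -6.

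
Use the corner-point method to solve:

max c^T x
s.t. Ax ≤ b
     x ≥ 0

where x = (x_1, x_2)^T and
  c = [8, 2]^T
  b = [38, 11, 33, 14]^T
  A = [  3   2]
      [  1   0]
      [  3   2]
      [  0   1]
Each vertex is the intersection of two constraint boundaries that also satisfies all remaining constraints:
  x_1 = 0 and x_2 = 0 → (0, 0)
  x_1 = 11 and 3x_1 + 2x_2 = 33 → (11, 0)
  3x_1 + 2x_2 = 33 and x_2 = 14 → (1.667, 14)
  x_2 = 14 and x_1 = 0 → (0, 14)

Evaluating z = 8x_1 + 2x_2 at each vertex:
  (0, 0): z = 0
  (11, 0): z = 88
  (1.667, 14): z = 41.33
  (0, 14): z = 28

The maximum is at (11, 0) with z = 88.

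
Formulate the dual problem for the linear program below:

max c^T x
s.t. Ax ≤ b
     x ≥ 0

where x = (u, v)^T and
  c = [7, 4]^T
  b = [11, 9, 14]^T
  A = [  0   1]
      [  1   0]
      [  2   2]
Minimize: z = 11y1 + 9y2 + 14y3

Subject to:
  C1: -y2 - 2y3 ≤ -7
  C2: -y1 - 2y3 ≤ -4
  y1, y2, y3 ≥ 0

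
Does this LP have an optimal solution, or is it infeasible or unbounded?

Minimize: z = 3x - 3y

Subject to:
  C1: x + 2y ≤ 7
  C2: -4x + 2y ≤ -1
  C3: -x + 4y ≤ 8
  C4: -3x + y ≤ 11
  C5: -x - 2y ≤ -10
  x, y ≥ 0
C1 requires x + 2y ≤ 7, while C5 (-x - 2y ≤ -10) is equivalent to x + 2y ≥ 10. Together they would need 10 ≤ x + 2y ≤ 7, which is impossible since 10 > 7. No point satisfies all constraints.

Infeasible — the constraint set is empty.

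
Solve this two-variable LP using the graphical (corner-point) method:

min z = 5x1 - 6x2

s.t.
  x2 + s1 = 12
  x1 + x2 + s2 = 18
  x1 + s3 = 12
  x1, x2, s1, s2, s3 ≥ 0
x1 = 0, x2 = 12, z = -72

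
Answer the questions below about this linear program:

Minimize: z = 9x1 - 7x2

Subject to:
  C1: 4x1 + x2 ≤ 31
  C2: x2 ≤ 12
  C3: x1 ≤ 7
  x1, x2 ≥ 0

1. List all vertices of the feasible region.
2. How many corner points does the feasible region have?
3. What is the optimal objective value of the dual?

1. (0, 0), (7, 0), (7, 3), (4.75, 12), (0, 12)
2. 5
3. -84 (by strong duality, equal to the primal optimum)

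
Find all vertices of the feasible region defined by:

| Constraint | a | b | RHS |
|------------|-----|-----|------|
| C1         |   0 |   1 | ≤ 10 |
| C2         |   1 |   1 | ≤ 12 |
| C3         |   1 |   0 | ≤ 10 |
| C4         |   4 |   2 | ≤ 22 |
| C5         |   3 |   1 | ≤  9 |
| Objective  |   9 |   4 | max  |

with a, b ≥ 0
Each vertex is the intersection of two constraint boundaries that also satisfies all remaining constraints:
  a = 0 and b = 0 → (0, 0)
  3a + b = 9 and b = 0 → (3, 0)
  3a + b = 9 and a = 0 → (0, 9)

Vertices: (0, 0), (3, 0), (0, 9)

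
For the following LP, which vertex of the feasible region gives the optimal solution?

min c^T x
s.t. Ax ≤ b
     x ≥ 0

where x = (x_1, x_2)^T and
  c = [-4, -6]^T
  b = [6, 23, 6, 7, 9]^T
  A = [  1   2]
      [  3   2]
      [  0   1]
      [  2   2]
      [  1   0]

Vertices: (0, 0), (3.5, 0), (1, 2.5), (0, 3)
Evaluating z = -4x_1 - 6x_2 at each vertex:
  (0, 0): z = 0
  (3.5, 0): z = -14
  (1, 2.5): z = -19
  (0, 3): z = -18

The smallest value is z = -19, attained at (1, 2.5).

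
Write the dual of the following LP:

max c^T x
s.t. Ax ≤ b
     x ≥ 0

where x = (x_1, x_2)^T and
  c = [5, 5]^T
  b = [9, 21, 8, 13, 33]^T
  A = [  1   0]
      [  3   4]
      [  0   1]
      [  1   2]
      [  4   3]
Minimize: z = 9y1 + 21y2 + 8y3 + 13y4 + 33y5

Subject to:
  C1: -y1 - 3y2 - y4 - 4y5 ≤ -5
  C2: -4y2 - y3 - 2y4 - 3y5 ≤ -5
  y1, y2, y3, y4, y5 ≥ 0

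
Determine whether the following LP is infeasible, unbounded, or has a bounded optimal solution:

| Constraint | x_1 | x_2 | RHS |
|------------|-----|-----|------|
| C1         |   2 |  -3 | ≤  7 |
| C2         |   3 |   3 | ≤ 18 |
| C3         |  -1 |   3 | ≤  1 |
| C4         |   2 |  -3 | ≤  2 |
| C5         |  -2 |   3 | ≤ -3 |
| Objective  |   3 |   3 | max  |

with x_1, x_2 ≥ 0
C4 requires 2x_1 - 3x_2 ≤ 2, while C5 (-2x_1 + 3x_2 ≤ -3) is equivalent to 2x_1 - 3x_2 ≥ 3. Together they would need 3 ≤ 2x_1 - 3x_2 ≤ 2, which is impossible since 3 > 2. No point satisfies all constraints.

Infeasible — the constraint set is empty.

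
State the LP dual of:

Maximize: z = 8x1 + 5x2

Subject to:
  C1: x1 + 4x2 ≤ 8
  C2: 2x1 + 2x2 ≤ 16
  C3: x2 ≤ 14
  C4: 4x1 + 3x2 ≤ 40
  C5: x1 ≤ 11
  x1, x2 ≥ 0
Minimize: z = 8y1 + 16y2 + 14y3 + 40y4 + 11y5

Subject to:
  C1: -y1 - 2y2 - 4y4 - y5 ≤ -8
  C2: -4y1 - 2y2 - y3 - 3y4 ≤ -5
  y1, y2, y3, y4, y5 ≥ 0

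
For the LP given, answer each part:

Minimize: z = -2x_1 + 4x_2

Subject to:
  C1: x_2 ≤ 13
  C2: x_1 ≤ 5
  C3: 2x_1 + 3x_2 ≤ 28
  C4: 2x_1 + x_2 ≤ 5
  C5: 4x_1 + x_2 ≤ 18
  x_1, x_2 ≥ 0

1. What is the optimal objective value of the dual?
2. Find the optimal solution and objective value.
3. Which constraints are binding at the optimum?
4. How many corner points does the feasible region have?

1. -5 (by strong duality, equal to the primal optimum)
2. x_1 = 2.5, x_2 = 0, z = -5
3. C4, x_2 ≥ 0
4. 3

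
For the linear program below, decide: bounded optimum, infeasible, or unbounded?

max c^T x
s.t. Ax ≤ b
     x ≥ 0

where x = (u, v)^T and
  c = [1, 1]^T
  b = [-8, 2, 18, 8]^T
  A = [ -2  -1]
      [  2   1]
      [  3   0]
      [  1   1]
One constraint requires 2u + v ≤ 2, while the constraint -2u - v ≤ -8 is equivalent to 2u + v ≥ 8. Together they would need 8 ≤ 2u + v ≤ 2, which is impossible since 8 > 2. No point satisfies all constraints.

Infeasible — the constraint set is empty.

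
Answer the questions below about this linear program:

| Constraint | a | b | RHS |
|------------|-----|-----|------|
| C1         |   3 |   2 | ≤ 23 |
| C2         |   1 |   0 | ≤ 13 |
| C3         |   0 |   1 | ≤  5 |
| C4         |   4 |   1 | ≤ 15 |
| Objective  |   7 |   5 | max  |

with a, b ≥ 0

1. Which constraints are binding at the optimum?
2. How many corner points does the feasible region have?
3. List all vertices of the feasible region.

1. C3, C4
2. 4
3. (0, 0), (3.75, 0), (2.5, 5), (0, 5)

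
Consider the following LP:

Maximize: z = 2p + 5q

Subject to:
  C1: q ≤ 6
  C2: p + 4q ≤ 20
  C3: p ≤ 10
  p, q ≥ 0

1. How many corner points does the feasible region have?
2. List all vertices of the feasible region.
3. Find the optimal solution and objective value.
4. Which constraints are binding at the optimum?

1. 4
2. (0, 0), (10, 0), (10, 2.5), (0, 5)
3. p = 10, q = 2.5, z = 32.5
4. C2, C3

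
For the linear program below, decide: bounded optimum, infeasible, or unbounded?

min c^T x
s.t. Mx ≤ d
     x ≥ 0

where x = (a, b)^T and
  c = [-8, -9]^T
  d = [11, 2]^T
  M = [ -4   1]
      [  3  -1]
Feasible point: (0, 0) satisfies every constraint, so the LP is feasible.
Direction d = (1, 4): for each constraint row a, a·d ≤ 0 —
  (-4)(1) + (1)(4) = 0 ≤ 0
  (3)(1) + (-1)(4) = -1 ≤ 0
and d ≥ 0, so (0, 0) + t·d stays feasible for every t ≥ 0. Along this ray z = -8a - 9b changes by -44 per unit t, so z → −∞.

Unbounded — the objective can decrease without bound over the feasible region.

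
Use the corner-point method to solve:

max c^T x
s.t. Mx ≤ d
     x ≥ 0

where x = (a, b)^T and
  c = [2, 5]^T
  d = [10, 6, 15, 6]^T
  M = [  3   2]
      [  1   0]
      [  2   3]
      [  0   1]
Each vertex is the intersection of two constraint boundaries that also satisfies all remaining constraints:
  a = 0 and b = 0 → (0, 0)
  3a + 2b = 10 and b = 0 → (3.333, 0)
  3a + 2b = 10 and 2a + 3b = 15 → (0, 5)

Evaluating z = 2a + 5b at each vertex:
  (0, 0): z = 0
  (3.333, 0): z = 6.667
  (0, 5): z = 25

The maximum is at (0, 5) with z = 25.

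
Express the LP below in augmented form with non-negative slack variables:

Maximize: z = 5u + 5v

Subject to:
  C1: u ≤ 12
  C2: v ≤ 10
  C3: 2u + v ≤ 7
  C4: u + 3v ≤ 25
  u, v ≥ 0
max z = 5u + 5v

s.t.
  u + s1 = 12
  v + s2 = 10
  2u + v + s3 = 7
  u + 3v + s4 = 25
  u, v, s1, s2, s3, s4 ≥ 0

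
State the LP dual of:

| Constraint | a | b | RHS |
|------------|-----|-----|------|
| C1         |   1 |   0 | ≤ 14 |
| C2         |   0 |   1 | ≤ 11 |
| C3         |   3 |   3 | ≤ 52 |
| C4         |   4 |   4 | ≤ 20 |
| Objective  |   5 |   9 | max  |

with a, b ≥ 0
Minimize: z = 14y1 + 11y2 + 52y3 + 20y4

Subject to:
  C1: -y1 - 3y3 - 4y4 ≤ -5
  C2: -y2 - 3y3 - 4y4 ≤ -9
  y1, y2, y3, y4 ≥ 0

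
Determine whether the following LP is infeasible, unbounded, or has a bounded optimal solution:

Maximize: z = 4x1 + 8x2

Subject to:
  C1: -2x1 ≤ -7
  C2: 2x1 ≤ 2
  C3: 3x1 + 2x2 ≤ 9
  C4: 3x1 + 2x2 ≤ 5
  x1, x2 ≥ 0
C2 requires 2x1 ≤ 2, while C1 (-2x1 ≤ -7) is equivalent to 2x1 ≥ 7. Together they would need 7 ≤ 2x1 ≤ 2, which is impossible since 7 > 2. No point satisfies all constraints.

The feasible region is empty; the LP is infeasible.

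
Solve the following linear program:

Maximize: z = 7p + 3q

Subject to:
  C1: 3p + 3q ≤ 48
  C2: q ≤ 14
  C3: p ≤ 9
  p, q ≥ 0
Each vertex is the intersection of two constraint boundaries that also satisfies all remaining constraints:
  p = 0 and q = 0 → (0, 0)
  p = 9 and q = 0 → (9, 0)
  3p + 3q = 48 and p = 9 → (9, 7)
  3p + 3q = 48 and q = 14 → (2, 14)
  q = 14 and p = 0 → (0, 14)

Evaluating z = 7p + 3q at each vertex:
  (0, 0): z = 0
  (9, 0): z = 63
  (9, 7): z = 84
  (2, 14): z = 56
  (0, 14): z = 42

The maximum is at (9, 7) with z = 84.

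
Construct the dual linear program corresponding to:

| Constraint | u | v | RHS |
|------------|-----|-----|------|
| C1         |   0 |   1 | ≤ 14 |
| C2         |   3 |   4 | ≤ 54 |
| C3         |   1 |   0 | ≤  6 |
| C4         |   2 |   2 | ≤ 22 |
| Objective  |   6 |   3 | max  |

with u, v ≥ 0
Minimize: z = 14y1 + 54y2 + 6y3 + 22y4

Subject to:
  C1: -3y2 - y3 - 2y4 ≤ -6
  C2: -y1 - 4y2 - 2y4 ≤ -3
  y1, y2, y3, y4 ≥ 0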